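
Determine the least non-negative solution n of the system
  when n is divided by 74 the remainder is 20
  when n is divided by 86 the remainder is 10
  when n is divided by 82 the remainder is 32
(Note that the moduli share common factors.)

gcd(74, 86) = 2 and 2 | (10 − 20), so the pair is consistent; merging gives n ≡ 612 (mod 3182), where 3182 = lcm(74, 86).
gcd(3182, 82) = 2 and 2 | (32 − 612), so the pair is consistent; merging gives n ≡ 83344 (mod 130462), where 130462 = lcm(3182, 82).
The solution is unique modulo lcm(74, 86, 82) = 130462.

83344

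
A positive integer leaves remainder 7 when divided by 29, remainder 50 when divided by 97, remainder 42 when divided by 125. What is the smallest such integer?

15667

Combine the congruences pairwise.
From n ≡ 7 (mod 29) write n = 7 + 29t. Substituting into n ≡ 50 (mod 97) gives 29t ≡ 43 (mod 97), and since 29⁻¹ ≡ 87 (mod 97), t ≡ 55. Hence n ≡ 7 + 29·55 = 1602 (mod 2813).
From n ≡ 1602 (mod 2813) write n = 1602 + 2813t. Substituting into n ≡ 42 (mod 125) gives 2813t ≡ 65 (mod 125), and since 63⁻¹ ≡ 2 (mod 125), t ≡ 5. Hence n ≡ 1602 + 2813·5 = 15667 (mod 351625).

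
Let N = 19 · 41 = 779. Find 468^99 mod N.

Mod 19: 468 ≡ 12; by Fermat, exponent reduces to 99 mod 18 = 9; 12^9 ≡ 18 (mod 19).
Mod 41: 468 ≡ 17; by Fermat, exponent reduces to 99 mod 40 = 19; 17^19 ≡ 12 (mod 41).
Combine by CRT: x ≡ 18 (mod 19), x ≡ 12 (mod 41) ⇒ x ≡ 94 (mod 779).

94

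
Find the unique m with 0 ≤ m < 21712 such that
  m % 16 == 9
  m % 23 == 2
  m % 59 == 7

8857

The moduli are pairwise coprime; N = 16·23·59 = 21712.
N/16 = 1357; 1357 ≡ 13 (mod 16); 13·5 ≡ 1, so inverse 5.
N/23 = 944; 944 ≡ 1 (mod 23), inverse 1.
N/59 = 368; 368 ≡ 14 (mod 59); 14·38 ≡ 1, so inverse 38.
m ≡ 9·1357·5 + 2·944·1 + 7·368·38 = 160841.
160841 mod 21712 = 8857.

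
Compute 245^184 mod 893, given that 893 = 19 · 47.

Mod 19: 245 ≡ 17; by Fermat, exponent reduces to 184 mod 18 = 4; 17^4 ≡ 16 (mod 19).
Mod 47: 245 ≡ 10; since 46 | 184, by Fermat 10^184 ≡ 1 (mod 47).
Combine by CRT: x ≡ 16 (mod 19), x ≡ 1 (mod 47) ⇒ x ≡ 377 (mod 893).

377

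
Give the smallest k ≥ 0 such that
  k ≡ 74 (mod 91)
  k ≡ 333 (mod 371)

1075

gcd(91, 371) = 7 and 7 | (333 − 74), so the pair is consistent; merging gives k ≡ 1075 (mod 4823), where 4823 = lcm(91, 371).
The solution is unique modulo lcm(91, 371) = 4823.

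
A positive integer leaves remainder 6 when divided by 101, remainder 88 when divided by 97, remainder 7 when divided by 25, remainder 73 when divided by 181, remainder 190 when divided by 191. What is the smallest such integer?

7925838757

The moduli are pairwise coprime; M = 101·97·25·181·191 = 8467302175.
M/101 = 83834675; 83834675 ≡ 29 (mod 101); 29·7 ≡ 1, so inverse 7.
M/97 = 87291775; 87291775 ≡ 20 (mod 97); 20·34 ≡ 1, so inverse 34.
M/25 = 338692087; 338692087 ≡ 12 (mod 25); 12·23 ≡ 1, so inverse 23.
M/181 = 46780675; 46780675 ≡ 139 (mod 181); 139·56 ≡ 1, so inverse 56.
M/191 = 44331425; 44331425 ≡ 134 (mod 191); 134·67 ≡ 1, so inverse 67.
N ≡ 6·83834675·7 + 88·87291775·34 + 7·338692087·23 + 73·46780675·56 + 190·44331425·67 = 1074805912807.
1074805912807 mod 8467302175 = 7925838757.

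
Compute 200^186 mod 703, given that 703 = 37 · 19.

Mod 37: 200 ≡ 15; by Fermat, exponent reduces to 186 mod 36 = 6; 15^6 ≡ 27 (mod 37).
Mod 19: 200 ≡ 10; by Fermat, exponent reduces to 186 mod 18 = 6; 10^6 ≡ 11 (mod 19).
Combine by CRT: x ≡ 27 (mod 37), x ≡ 11 (mod 19) ⇒ x ≡ 619 (mod 703).

619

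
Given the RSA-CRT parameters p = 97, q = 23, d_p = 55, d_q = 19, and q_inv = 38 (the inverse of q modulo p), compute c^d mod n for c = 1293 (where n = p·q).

m₁ = c^(d_p) mod p: c ≡ 32 (mod 97), and 32^55 mod 97 = 86.
m₂ = c^(d_q) mod q: c ≡ 5 (mod 23), and 5^19 mod 23 = 7.
h = q_inv·(m₁ − m₂) mod p = 38·(86 − 7) mod 97 = 92.
m = m₂ + h·q = 7 + 92·23 = 2123.

2123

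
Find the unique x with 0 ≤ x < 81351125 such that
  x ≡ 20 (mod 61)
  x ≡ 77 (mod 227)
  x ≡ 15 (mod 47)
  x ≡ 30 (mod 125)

From x ≡ 20 (mod 61) write x = 20 + 61t. Substituting into x ≡ 77 (mod 227) gives 61t ≡ 57 (mod 227), and since 61⁻¹ ≡ 67 (mod 227), t ≡ 187. Hence x ≡ 20 + 61·187 = 11427 (mod 13847).
From x ≡ 11427 (mod 13847) write x = 11427 + 13847t. Substituting into x ≡ 15 (mod 47) gives 13847t ≡ 9 (mod 47), and since 29⁻¹ ≡ 13 (mod 47), t ≡ 23. Hence x ≡ 11427 + 13847·23 = 329908 (mod 650809).
From x ≡ 329908 (mod 650809) write x = 329908 + 650809t. Substituting into x ≡ 30 (mod 125) gives 650809t ≡ 122 (mod 125), and since 59⁻¹ ≡ 89 (mod 125), t ≡ 108. Hence x ≡ 329908 + 650809·108 = 70617280 (mod 81351125).

70617280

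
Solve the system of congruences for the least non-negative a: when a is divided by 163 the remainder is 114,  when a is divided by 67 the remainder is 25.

From a ≡ 114 (mod 163) write a = 114 + 163t. Substituting into a ≡ 25 (mod 67) gives 163t ≡ 45 (mod 67), and since 29⁻¹ ≡ 37 (mod 67), t ≡ 57. Hence a ≡ 114 + 163·57 = 9405 (mod 10921).

9405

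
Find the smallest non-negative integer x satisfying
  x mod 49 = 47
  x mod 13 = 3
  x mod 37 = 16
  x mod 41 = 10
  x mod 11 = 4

The moduli are pairwise coprime; N = 49·13·37·41·11 = 10629619.
N/49 = 216931; 216931 ≡ 8 (mod 49); 8·43 ≡ 1, so inverse 43.
N/13 = 817663; 817663 ≡ 2 (mod 13); 2·7 ≡ 1, so inverse 7.
N/37 = 287287; 287287 ≡ 19 (mod 37); 19·2 ≡ 1, so inverse 2.
N/41 = 259259; 259259 ≡ 16 (mod 41); 16·18 ≡ 1, so inverse 18.
N/11 = 966329; 966329 ≡ 1 (mod 11), inverse 1.
x ≡ 47·216931·43 + 3·817663·7 + 16·287287·2 + 10·259259·18 + 4·966329·1 = 515313594.
515313594 mod 10629619 = 5091882.

5091882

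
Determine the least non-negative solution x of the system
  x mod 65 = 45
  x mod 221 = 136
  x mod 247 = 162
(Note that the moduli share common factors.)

gcd(65, 221) = 13 and 13 | (136 − 45), so the pair is consistent; merging gives x ≡ 1020 (mod 1105), where 1105 = lcm(65, 221).
gcd(1105, 247) = 13 and 13 | (162 − 1020), so the pair is consistent; merging gives x ≡ 20910 (mod 20995), where 20995 = lcm(1105, 247).
The solution is unique modulo lcm(65, 221, 247) = 20995.

20910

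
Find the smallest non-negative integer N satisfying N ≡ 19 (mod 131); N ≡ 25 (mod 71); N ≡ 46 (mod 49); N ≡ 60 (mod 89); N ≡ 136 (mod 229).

From N ≡ 19 (mod 131) write N = 19 + 131t. Substituting into N ≡ 25 (mod 71) gives 131t ≡ 6 (mod 71), and since 60⁻¹ ≡ 58 (mod 71), t ≡ 64. Hence N ≡ 19 + 131·64 = 8403 (mod 9301).
From N ≡ 8403 (mod 9301) write N = 8403 + 9301t. Substituting into N ≡ 46 (mod 49) gives 9301t ≡ 22 (mod 49), and since 40⁻¹ ≡ 38 (mod 49), t ≡ 3. Hence N ≡ 8403 + 9301·3 = 36306 (mod 455749).
From N ≡ 36306 (mod 455749) write N = 36306 + 455749t. Substituting into N ≡ 60 (mod 89) gives 455749t ≡ 66 (mod 89), and since 69⁻¹ ≡ 40 (mod 89), t ≡ 59. Hence N ≡ 36306 + 455749·59 = 26925497 (mod 40561661).
From N ≡ 26925497 (mod 40561661) write N = 26925497 + 40561661t. Substituting into N ≡ 136 (mod 229) gives 40561661t ≡ 1 (mod 229), and since 36⁻¹ ≡ 70 (mod 229), t ≡ 70. Hence N ≡ 26925497 + 40561661·70 = 2866241767 (mod 9288620369).

2866241767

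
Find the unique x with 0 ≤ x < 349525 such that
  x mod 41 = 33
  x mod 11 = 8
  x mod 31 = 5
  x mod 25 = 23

From x ≡ 33 (mod 41) write x = 33 + 41t. Substituting into x ≡ 8 (mod 11) gives 41t ≡ 8 (mod 11), and since 8⁻¹ ≡ 7 (mod 11), t ≡ 1. Hence x ≡ 33 + 41·1 = 74 (mod 451).
From x ≡ 74 (mod 451) write x = 74 + 451t. Substituting into x ≡ 5 (mod 31) gives 451t ≡ 24 (mod 31), and since 17⁻¹ ≡ 11 (mod 31), t ≡ 16. Hence x ≡ 74 + 451·16 = 7290 (mod 13981).
From x ≡ 7290 (mod 13981) write x = 7290 + 13981t. Substituting into x ≡ 23 (mod 25) gives 13981t ≡ 8 (mod 25), and since 6⁻¹ ≡ 21 (mod 25), t ≡ 18. Hence x ≡ 7290 + 13981·18 = 258948 (mod 349525).

258948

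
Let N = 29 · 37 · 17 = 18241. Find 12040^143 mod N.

8071

Mod 29: 12040 ≡ 5; by Fermat, exponent reduces to 143 mod 28 = 3; 5^3 ≡ 9 (mod 29).
Mod 37: 12040 ≡ 15; by Fermat, exponent reduces to 143 mod 36 = 35; 15^35 ≡ 5 (mod 37).
Mod 17: 12040 ≡ 4; by Fermat, exponent reduces to 143 mod 16 = 15; 4^15 ≡ 13 (mod 17).
Combine by CRT: x ≡ 9 (mod 29), x ≡ 5 (mod 37), x ≡ 13 (mod 17) ⇒ x ≡ 8071 (mod 18241).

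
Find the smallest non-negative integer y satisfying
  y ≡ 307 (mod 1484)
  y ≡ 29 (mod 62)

34439

gcd(1484, 62) = 2 and 2 | (29 − 307), so the pair is consistent; merging gives y ≡ 34439 (mod 46004), where 46004 = lcm(1484, 62).
The solution is unique modulo lcm(1484, 62) = 46004.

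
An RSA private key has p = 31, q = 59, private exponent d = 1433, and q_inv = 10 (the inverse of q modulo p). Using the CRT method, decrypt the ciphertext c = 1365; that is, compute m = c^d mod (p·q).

187

d_p = d mod (p−1) = 1433 mod 30 = 23; d_q = d mod (q−1) = 41.
m₁ = c^(d_p) mod p: c ≡ 1 (mod 31), and 1^23 mod 31 = 1.
m₂ = c^(d_q) mod q: c ≡ 8 (mod 59), and 8^41 mod 59 = 10.
h = q_inv·(m₁ − m₂) mod p = 10·(1 − 10) mod 31 = 3.
m = m₂ + h·q = 10 + 3·59 = 187.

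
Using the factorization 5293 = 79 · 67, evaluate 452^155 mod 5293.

Mod 79: 452 ≡ 57; by Fermat, exponent reduces to 155 mod 78 = 77; 57^77 ≡ 61 (mod 79).
Mod 67: 452 ≡ 50; by Fermat, exponent reduces to 155 mod 66 = 23; 50^23 ≡ 41 (mod 67).
Combine by CRT: x ≡ 61 (mod 79), x ≡ 41 (mod 67) ⇒ x ≡ 3458 (mod 5293).

3458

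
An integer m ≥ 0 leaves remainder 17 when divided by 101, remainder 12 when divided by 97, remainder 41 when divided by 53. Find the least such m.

286453

Combine the congruences pairwise.
From m ≡ 17 (mod 101) write m = 17 + 101t. Substituting into m ≡ 12 (mod 97) gives 101t ≡ 92 (mod 97), and since 4⁻¹ ≡ 73 (mod 97), t ≡ 23. Hence m ≡ 17 + 101·23 = 2340 (mod 9797).
From m ≡ 2340 (mod 9797) write m = 2340 + 9797t. Substituting into m ≡ 41 (mod 53) gives 9797t ≡ 33 (mod 53), and since 45⁻¹ ≡ 33 (mod 53), t ≡ 29. Hence m ≡ 2340 + 9797·29 = 286453 (mod 519241).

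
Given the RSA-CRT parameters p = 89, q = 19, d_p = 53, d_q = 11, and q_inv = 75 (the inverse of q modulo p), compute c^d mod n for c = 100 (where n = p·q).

m₁ = c^(d_p) mod p: c ≡ 11 (mod 89), and 11^53 mod 89 = 25.
m₂ = c^(d_q) mod q: c ≡ 5 (mod 19), and 5^11 mod 19 = 6.
h = q_inv·(m₁ − m₂) mod p = 75·(25 − 6) mod 89 = 1.
m = m₂ + h·q = 6 + 1·19 = 25.

25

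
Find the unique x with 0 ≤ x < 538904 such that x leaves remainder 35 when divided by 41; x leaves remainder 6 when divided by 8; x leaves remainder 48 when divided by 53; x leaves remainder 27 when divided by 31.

292078

The moduli are pairwise coprime; N = 41·8·53·31 = 538904.
N/41 = 13144; 13144 ≡ 24 (mod 41); 24·12 ≡ 1, so inverse 12.
N/8 = 67363; 67363 ≡ 3 (mod 8); 3·3 ≡ 1, so inverse 3.
N/53 = 10168; 10168 ≡ 45 (mod 53); 45·33 ≡ 1, so inverse 33.
N/31 = 17384; 17384 ≡ 24 (mod 31); 24·22 ≡ 1, so inverse 22.
x ≡ 35·13144·12 + 6·67363·3 + 48·10168·33 + 27·17384·22 = 33165222.
33165222 mod 538904 = 292078.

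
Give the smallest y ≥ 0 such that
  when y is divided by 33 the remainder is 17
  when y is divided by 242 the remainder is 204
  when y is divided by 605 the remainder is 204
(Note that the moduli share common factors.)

2624

gcd(33, 242) = 11 and 11 | (204 − 17), so the pair is consistent; merging gives y ≡ 446 (mod 726), where 726 = lcm(33, 242).
gcd(726, 605) = 121 and 121 | (204 − 446), so the pair is consistent; merging gives y ≡ 2624 (mod 3630), where 3630 = lcm(726, 605).
The solution is unique modulo lcm(33, 242, 605) = 3630.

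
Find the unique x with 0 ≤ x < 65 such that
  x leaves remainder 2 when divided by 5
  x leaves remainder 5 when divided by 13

From x ≡ 2 (mod 5) write x = 2 + 5t. Substituting into x ≡ 5 (mod 13) gives 5t ≡ 3 (mod 13), and since 5⁻¹ ≡ 8 (mod 13), t ≡ 11. Hence x ≡ 2 + 5·11 = 57 (mod 65).

57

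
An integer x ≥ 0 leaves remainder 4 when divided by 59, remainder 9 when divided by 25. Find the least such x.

1184

Combine the congruences pairwise.
From x ≡ 4 (mod 59) write x = 4 + 59t. Substituting into x ≡ 9 (mod 25) gives 59t ≡ 5 (mod 25), and since 9⁻¹ ≡ 14 (mod 25), t ≡ 20. Hence x ≡ 4 + 59·20 = 1184 (mod 1475).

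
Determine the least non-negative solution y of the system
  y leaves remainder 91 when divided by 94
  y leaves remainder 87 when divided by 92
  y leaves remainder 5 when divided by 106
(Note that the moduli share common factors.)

21523

gcd(94, 92) = 2 and 2 | (87 − 91), so the pair is consistent; merging gives y ≡ 4227 (mod 4324), where 4324 = lcm(94, 92).
gcd(4324, 106) = 2 and 2 | (5 − 4227), so the pair is consistent; merging gives y ≡ 21523 (mod 229172), where 229172 = lcm(4324, 106).
The solution is unique modulo lcm(94, 92, 106) = 229172.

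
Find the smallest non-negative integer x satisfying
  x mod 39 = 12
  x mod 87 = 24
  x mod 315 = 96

gcd(39, 87) = 3 and 3 | (24 − 12), so the pair is consistent; merging gives x ≡ 285 (mod 1131), where 1131 = lcm(39, 87).
gcd(1131, 315) = 3 and 3 | (96 − 285), so the pair is consistent; merging gives x ≡ 24036 (mod 118755), where 118755 = lcm(1131, 315).
The solution is unique modulo lcm(39, 87, 315) = 118755.

24036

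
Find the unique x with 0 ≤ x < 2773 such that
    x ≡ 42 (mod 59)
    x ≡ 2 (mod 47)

1694

From x ≡ 42 (mod 59) write x = 42 + 59t. Substituting into x ≡ 2 (mod 47) gives 59t ≡ 7 (mod 47), and since 12⁻¹ ≡ 4 (mod 47), t ≡ 28. Hence x ≡ 42 + 59·28 = 1694 (mod 2773).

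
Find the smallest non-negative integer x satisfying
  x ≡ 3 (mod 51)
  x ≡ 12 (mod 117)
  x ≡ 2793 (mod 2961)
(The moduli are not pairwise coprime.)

168609

Combine the congruences pairwise.
gcd(51, 117) = 3 and 3 | (12 − 3), so the pair is consistent; merging gives x ≡ 1533 (mod 1989), where 1989 = lcm(51, 117).
gcd(1989, 2961) = 9 and 9 | (2793 − 1533), so the pair is consistent; merging gives x ≡ 168609 (mod 654381), where 654381 = lcm(1989, 2961).
The solution is unique modulo lcm(51, 117, 2961) = 654381.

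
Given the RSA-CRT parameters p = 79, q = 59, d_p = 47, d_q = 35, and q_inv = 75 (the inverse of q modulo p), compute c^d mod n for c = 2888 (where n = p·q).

m₁ = c^(d_p) mod p: c ≡ 44 (mod 79), and 44^47 mod 79 = 5.
m₂ = c^(d_q) mod q: c ≡ 56 (mod 59), and 56^35 mod 59 = 38.
h = q_inv·(m₁ − m₂) mod p = 75·(5 − 38) mod 79 = 53.
m = m₂ + h·q = 38 + 53·59 = 3165.

3165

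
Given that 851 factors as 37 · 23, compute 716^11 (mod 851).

Mod 37: 716 ≡ 13; 13^11 ≡ 15 (mod 37).
Mod 23: 716 ≡ 3; 3^11 ≡ 1 (mod 23).
Combine by CRT: x ≡ 15 (mod 37), x ≡ 1 (mod 23) ⇒ x ≡ 829 (mod 851).

829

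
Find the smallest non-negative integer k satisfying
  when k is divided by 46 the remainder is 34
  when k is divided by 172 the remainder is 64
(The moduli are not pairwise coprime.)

2472

gcd(46, 172) = 2 and 2 | (64 − 34), so the pair is consistent; merging gives k ≡ 2472 (mod 3956), where 3956 = lcm(46, 172).
The solution is unique modulo lcm(46, 172) = 3956.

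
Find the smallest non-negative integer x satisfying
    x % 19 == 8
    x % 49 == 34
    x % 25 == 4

12529

Combine the congruences pairwise.
From x ≡ 8 (mod 19) write x = 8 + 19t. Substituting into x ≡ 34 (mod 49) gives 19t ≡ 26 (mod 49), and since 19⁻¹ ≡ 31 (mod 49), t ≡ 22. Hence x ≡ 8 + 19·22 = 426 (mod 931).
From x ≡ 426 (mod 931) write x = 426 + 931t. Substituting into x ≡ 4 (mod 25) gives 931t ≡ 3 (mod 25), and since 6⁻¹ ≡ 21 (mod 25), t ≡ 13. Hence x ≡ 426 + 931·13 = 12529 (mod 23275).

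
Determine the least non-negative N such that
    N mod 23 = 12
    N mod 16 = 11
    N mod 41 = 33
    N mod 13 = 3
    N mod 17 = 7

Combine the congruences pairwise.
From N ≡ 12 (mod 23) write N = 12 + 23t. Substituting into N ≡ 11 (mod 16) gives 23t ≡ 15 (mod 16), and since 7⁻¹ ≡ 7 (mod 16), t ≡ 9. Hence N ≡ 12 + 23·9 = 219 (mod 368).
From N ≡ 219 (mod 368) write N = 219 + 368t. Substituting into N ≡ 33 (mod 41) gives 368t ≡ 19 (mod 41), and since 40⁻¹ ≡ 40 (mod 41), t ≡ 22. Hence N ≡ 219 + 368·22 = 8315 (mod 15088).
From N ≡ 8315 (mod 15088) write N = 8315 + 15088t. Substituting into N ≡ 3 (mod 13) gives 15088t ≡ 8 (mod 13), and since 8⁻¹ ≡ 5 (mod 13), t ≡ 1. Hence N ≡ 8315 + 15088·1 = 23403 (mod 196144).
From N ≡ 23403 (mod 196144) write N = 23403 + 196144t. Substituting into N ≡ 7 (mod 17) gives 196144t ≡ 13 (mod 17), and since 15⁻¹ ≡ 8 (mod 17), t ≡ 2. Hence N ≡ 23403 + 196144·2 = 415691 (mod 3334448).

415691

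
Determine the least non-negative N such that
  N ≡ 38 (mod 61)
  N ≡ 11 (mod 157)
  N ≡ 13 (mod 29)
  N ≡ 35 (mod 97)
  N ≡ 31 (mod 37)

435668260

Combine the congruences pairwise.
From N ≡ 38 (mod 61) write N = 38 + 61t. Substituting into N ≡ 11 (mod 157) gives 61t ≡ 130 (mod 157), and since 61⁻¹ ≡ 139 (mod 157), t ≡ 15. Hence N ≡ 38 + 61·15 = 953 (mod 9577).
From N ≡ 953 (mod 9577) write N = 953 + 9577t. Substituting into N ≡ 13 (mod 29) gives 9577t ≡ 17 (mod 29), and since 7⁻¹ ≡ 25 (mod 29), t ≡ 19. Hence N ≡ 953 + 9577·19 = 182916 (mod 277733).
From N ≡ 182916 (mod 277733) write N = 182916 + 277733t. Substituting into N ≡ 35 (mod 97) gives 277733t ≡ 61 (mod 97), and since 22⁻¹ ≡ 75 (mod 97), t ≡ 16. Hence N ≡ 182916 + 277733·16 = 4626644 (mod 26940101).
From N ≡ 4626644 (mod 26940101) write N = 4626644 + 26940101t. Substituting into N ≡ 31 (mod 37) gives 26940101t ≡ 15 (mod 37), and since 31⁻¹ ≡ 6 (mod 37), t ≡ 16. Hence N ≡ 4626644 + 26940101·16 = 435668260 (mod 996783737).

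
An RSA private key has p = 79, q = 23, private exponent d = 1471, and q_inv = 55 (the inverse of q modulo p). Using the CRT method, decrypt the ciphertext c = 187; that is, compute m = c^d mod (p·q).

d_p = d mod (p−1) = 1471 mod 78 = 67; d_q = d mod (q−1) = 19.
m₁ = c^(d_p) mod p: c ≡ 29 (mod 79), and 29^67 mod 79 = 39.
m₂ = c^(d_q) mod q: c ≡ 3 (mod 23), and 3^19 mod 23 = 6.
h = q_inv·(m₁ − m₂) mod p = 55·(39 − 6) mod 79 = 77.
m = m₂ + h·q = 6 + 77·23 = 1777.

1777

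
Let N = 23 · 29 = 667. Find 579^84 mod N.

146

Mod 23: 579 ≡ 4; by Fermat, exponent reduces to 84 mod 22 = 18; 4^18 ≡ 8 (mod 23).
Mod 29: 579 ≡ 28; since 28 | 84, by Fermat 28^84 ≡ 1 (mod 29).
Combine by CRT: x ≡ 8 (mod 23), x ≡ 1 (mod 29) ⇒ x ≡ 146 (mod 667).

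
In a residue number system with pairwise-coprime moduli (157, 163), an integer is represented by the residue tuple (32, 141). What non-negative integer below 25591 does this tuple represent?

1445

From x ≡ 32 (mod 157) write x = 32 + 157t. Substituting into x ≡ 141 (mod 163) gives 157t ≡ 109 (mod 163), and since 157⁻¹ ≡ 27 (mod 163), t ≡ 9. Hence x ≡ 32 + 157·9 = 1445 (mod 25591).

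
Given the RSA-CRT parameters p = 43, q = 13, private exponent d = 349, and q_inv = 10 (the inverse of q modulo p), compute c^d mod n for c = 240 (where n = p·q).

487

d_p = d mod (p−1) = 349 mod 42 = 13; d_q = d mod (q−1) = 1.
m₁ = c^(d_p) mod p: c ≡ 25 (mod 43), and 25^13 mod 43 = 14.
m₂ = c^(d_q) mod q: c ≡ 6 (mod 13), and 6^1 mod 13 = 6.
h = q_inv·(m₁ − m₂) mod p = 10·(14 − 6) mod 43 = 37.
m = m₂ + h·q = 6 + 37·13 = 487.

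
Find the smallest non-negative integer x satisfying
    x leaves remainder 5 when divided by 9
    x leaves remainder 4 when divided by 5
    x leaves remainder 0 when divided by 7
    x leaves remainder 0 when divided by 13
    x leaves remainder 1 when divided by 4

The moduli are pairwise coprime; N = 9·5·7·13·4 = 16380.
N/9 = 1820; 1820 ≡ 2 (mod 9); 2·5 ≡ 1, so inverse 5.
N/5 = 3276; 3276 ≡ 1 (mod 5), inverse 1.
N/7 = 2340; 2340 ≡ 2 (mod 7); 2·4 ≡ 1, so inverse 4.
N/13 = 1260; 1260 ≡ 12 (mod 13); 12·12 ≡ 1, so inverse 12.
N/4 = 4095; 4095 ≡ 3 (mod 4); 3·3 ≡ 1, so inverse 3.
x ≡ 5·1820·5 + 4·3276·1 + 0·2340·4 + 0·1260·12 + 1·4095·3 = 70889.
70889 mod 16380 = 5369.

5369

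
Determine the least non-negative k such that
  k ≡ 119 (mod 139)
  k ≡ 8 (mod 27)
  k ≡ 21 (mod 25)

23471

The moduli are pairwise coprime; N = 139·27·25 = 93825.
N/139 = 675; 675 ≡ 119 (mod 139); 119·132 ≡ 1, so inverse 132.
N/27 = 3475; 3475 ≡ 19 (mod 27); 19·10 ≡ 1, so inverse 10.
N/25 = 3753; 3753 ≡ 3 (mod 25); 3·17 ≡ 1, so inverse 17.
k ≡ 119·675·132 + 8·3475·10 + 21·3753·17 = 12220721.
12220721 mod 93825 = 23471.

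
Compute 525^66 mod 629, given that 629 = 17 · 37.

Mod 17: 525 ≡ 15; by Fermat, exponent reduces to 66 mod 16 = 2; 15^2 ≡ 4 (mod 17).
Mod 37: 525 ≡ 7; by Fermat, exponent reduces to 66 mod 36 = 30; 7^30 ≡ 10 (mod 37).
Combine by CRT: x ≡ 4 (mod 17), x ≡ 10 (mod 37) ⇒ x ≡ 565 (mod 629).

565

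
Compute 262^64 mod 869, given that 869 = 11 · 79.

753

Mod 11: 262 ≡ 9; by Fermat, exponent reduces to 64 mod 10 = 4; 9^4 ≡ 5 (mod 11).
Mod 79: 262 ≡ 25; 25^64 ≡ 42 (mod 79).
Combine by CRT: x ≡ 5 (mod 11), x ≡ 42 (mod 79) ⇒ x ≡ 753 (mod 869).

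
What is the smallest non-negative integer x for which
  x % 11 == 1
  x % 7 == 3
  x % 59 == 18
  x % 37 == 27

102147

The moduli are pairwise coprime; N = 11·7·59·37 = 168091.
N/11 = 15281; 15281 ≡ 2 (mod 11); 2·6 ≡ 1, so inverse 6.
N/7 = 24013; 24013 ≡ 3 (mod 7); 3·5 ≡ 1, so inverse 5.
N/59 = 2849; 2849 ≡ 17 (mod 59); 17·7 ≡ 1, so inverse 7.
N/37 = 4543; 4543 ≡ 29 (mod 37); 29·23 ≡ 1, so inverse 23.
x ≡ 1·15281·6 + 3·24013·5 + 18·2849·7 + 27·4543·23 = 3632058.
3632058 mod 168091 = 102147.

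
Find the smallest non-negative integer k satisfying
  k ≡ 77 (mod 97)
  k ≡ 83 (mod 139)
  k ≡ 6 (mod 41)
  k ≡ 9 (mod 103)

50802081

The moduli are pairwise coprime; N = 97·139·41·103 = 56938709.
N/97 = 586997; 586997 ≡ 50 (mod 97); 50·33 ≡ 1, so inverse 33.
N/139 = 409631; 409631 ≡ 137 (mod 139); 137·69 ≡ 1, so inverse 69.
N/41 = 1388749; 1388749 ≡ 38 (mod 41); 38·27 ≡ 1, so inverse 27.
N/103 = 552803; 552803 ≡ 2 (mod 103); 2·52 ≡ 1, so inverse 52.
k ≡ 77·586997·33 + 83·409631·69 + 6·1388749·27 + 9·552803·52 = 4321205256.
4321205256 mod 56938709 = 50802081.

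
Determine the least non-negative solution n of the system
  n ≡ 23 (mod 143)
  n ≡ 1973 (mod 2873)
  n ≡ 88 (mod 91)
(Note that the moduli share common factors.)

13465

gcd(143, 2873) = 13 and 13 | (1973 − 23), so the pair is consistent; merging gives n ≡ 13465 (mod 31603), where 31603 = lcm(143, 2873).
gcd(31603, 91) = 13 and 13 | (88 − 13465), so the pair is consistent; merging gives n ≡ 13465 (mod 221221), where 221221 = lcm(31603, 91).
The solution is unique modulo lcm(143, 2873, 91) = 221221.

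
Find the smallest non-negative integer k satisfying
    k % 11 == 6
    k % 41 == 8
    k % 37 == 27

6650

The moduli are pairwise coprime; N = 11·41·37 = 16687.
N/11 = 1517; 1517 ≡ 10 (mod 11); 10·10 ≡ 1, so inverse 10.
N/41 = 407; 407 ≡ 38 (mod 41); 38·27 ≡ 1, so inverse 27.
N/37 = 451; 451 ≡ 7 (mod 37); 7·16 ≡ 1, so inverse 16.
k ≡ 6·1517·10 + 8·407·27 + 27·451·16 = 373764.
373764 mod 16687 = 6650.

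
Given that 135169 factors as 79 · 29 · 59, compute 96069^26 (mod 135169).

91616

Mod 79: 96069 ≡ 5; 5^26 ≡ 55 (mod 79).
Mod 29: 96069 ≡ 21; 21^26 ≡ 5 (mod 29).
Mod 59: 96069 ≡ 17; 17^26 ≡ 48 (mod 59).
Combine by CRT: x ≡ 55 (mod 79), x ≡ 5 (mod 29), x ≡ 48 (mod 59) ⇒ x ≡ 91616 (mod 135169).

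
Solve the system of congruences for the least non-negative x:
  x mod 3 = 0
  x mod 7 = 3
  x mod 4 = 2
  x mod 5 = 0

The moduli are pairwise coprime; N = 3·7·4·5 = 420.
N/3 = 140; 140 ≡ 2 (mod 3); 2·2 ≡ 1, so inverse 2.
N/7 = 60; 60 ≡ 4 (mod 7); 4·2 ≡ 1, so inverse 2.
N/4 = 105; 105 ≡ 1 (mod 4), inverse 1.
N/5 = 84; 84 ≡ 4 (mod 5); 4·4 ≡ 1, so inverse 4.
x ≡ 0·140·2 + 3·60·2 + 2·105·1 + 0·84·4 = 570.
570 mod 420 = 150.

150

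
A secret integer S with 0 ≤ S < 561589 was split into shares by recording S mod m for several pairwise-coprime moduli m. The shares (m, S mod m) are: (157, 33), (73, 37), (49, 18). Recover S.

195969

From S ≡ 33 (mod 157) write S = 33 + 157t. Substituting into S ≡ 37 (mod 73) gives 157t ≡ 4 (mod 73), and since 11⁻¹ ≡ 20 (mod 73), t ≡ 7. Hence S ≡ 33 + 157·7 = 1132 (mod 11461).
From S ≡ 1132 (mod 11461) write S = 1132 + 11461t. Substituting into S ≡ 18 (mod 49) gives 11461t ≡ 13 (mod 49), and since 44⁻¹ ≡ 39 (mod 49), t ≡ 17. Hence S ≡ 1132 + 11461·17 = 195969 (mod 561589).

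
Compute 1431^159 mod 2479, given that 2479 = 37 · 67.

Mod 37: 1431 ≡ 25; by Fermat, exponent reduces to 159 mod 36 = 15; 25^15 ≡ 27 (mod 37).
Mod 67: 1431 ≡ 24; by Fermat, exponent reduces to 159 mod 66 = 27; 24^27 ≡ 9 (mod 67).
Combine by CRT: x ≡ 27 (mod 37), x ≡ 9 (mod 67) ⇒ x ≡ 545 (mod 2479).

545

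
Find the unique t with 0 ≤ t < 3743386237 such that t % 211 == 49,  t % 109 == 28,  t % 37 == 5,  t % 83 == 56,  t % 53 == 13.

The moduli are pairwise coprime; N = 211·109·37·83·53 = 3743386237.
N/211 = 17741167; 17741167 ≡ 76 (mod 211); 76·25 ≡ 1, so inverse 25.
N/109 = 34342993; 34342993 ≡ 36 (mod 109); 36·106 ≡ 1, so inverse 106.
N/37 = 101172601; 101172601 ≡ 23 (mod 37); 23·29 ≡ 1, so inverse 29.
N/83 = 45101039; 45101039 ≡ 1 (mod 83), inverse 1.
N/53 = 70629929; 70629929 ≡ 9 (mod 53); 9·6 ≡ 1, so inverse 6.
t ≡ 49·17741167·25 + 28·34342993·106 + 5·101172601·29 + 56·45101039·1 + 13·70629929·6 = 146367752590.
146367752590 mod 3743386237 = 375689347.

375689347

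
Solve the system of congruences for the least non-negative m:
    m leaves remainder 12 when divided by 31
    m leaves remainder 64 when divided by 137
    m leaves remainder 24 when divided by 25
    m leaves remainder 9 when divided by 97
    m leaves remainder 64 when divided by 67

The moduli are pairwise coprime; N = 31·137·25·97·67 = 690031325.
N/31 = 22259075; 22259075 ≡ 21 (mod 31); 21·3 ≡ 1, so inverse 3.
N/137 = 5036725; 5036725 ≡ 57 (mod 137); 57·125 ≡ 1, so inverse 125.
N/25 = 27601253; 27601253 ≡ 3 (mod 25); 3·17 ≡ 1, so inverse 17.
N/97 = 7113725; 7113725 ≡ 36 (mod 97); 36·62 ≡ 1, so inverse 62.
N/67 = 10298975; 10298975 ≡ 3 (mod 67); 3·45 ≡ 1, so inverse 45.
m ≡ 12·22259075·3 + 64·5036725·125 + 24·27601253·17 + 9·7113725·62 + 64·10298975·45 = 85986944474.
85986944474 mod 690031325 = 423060174.

423060174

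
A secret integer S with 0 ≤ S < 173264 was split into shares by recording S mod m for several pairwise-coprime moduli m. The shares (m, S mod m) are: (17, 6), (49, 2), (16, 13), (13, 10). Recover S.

77373

From S ≡ 6 (mod 17) write S = 6 + 17t. Substituting into S ≡ 2 (mod 49) gives 17t ≡ 45 (mod 49), and since 17⁻¹ ≡ 26 (mod 49), t ≡ 43. Hence S ≡ 6 + 17·43 = 737 (mod 833).
From S ≡ 737 (mod 833) write S = 737 + 833t. Substituting into S ≡ 13 (mod 16) gives 833t ≡ 12 (mod 16), and since 1⁻¹ ≡ 1 (mod 16), t ≡ 12. Hence S ≡ 737 + 833·12 = 10733 (mod 13328).
From S ≡ 10733 (mod 13328) write S = 10733 + 13328t. Substituting into S ≡ 10 (mod 13) gives 13328t ≡ 2 (mod 13), and since 3⁻¹ ≡ 9 (mod 13), t ≡ 5. Hence S ≡ 10733 + 13328·5 = 77373 (mod 173264).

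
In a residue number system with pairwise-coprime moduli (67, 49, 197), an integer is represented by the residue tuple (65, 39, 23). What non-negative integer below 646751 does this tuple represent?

466519

From x ≡ 65 (mod 67) write x = 65 + 67t. Substituting into x ≡ 39 (mod 49) gives 67t ≡ 23 (mod 49), and since 18⁻¹ ≡ 30 (mod 49), t ≡ 4. Hence x ≡ 65 + 67·4 = 333 (mod 3283).
From x ≡ 333 (mod 3283) write x = 333 + 3283t. Substituting into x ≡ 23 (mod 197) gives 3283t ≡ 84 (mod 197), and since 131⁻¹ ≡ 194 (mod 197), t ≡ 142. Hence x ≡ 333 + 3283·142 = 466519 (mod 646751).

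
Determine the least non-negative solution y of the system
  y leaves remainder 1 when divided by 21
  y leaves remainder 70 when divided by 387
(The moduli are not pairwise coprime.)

gcd(21, 387) = 3 and 3 | (70 − 1), so the pair is consistent; merging gives y ≡ 1618 (mod 2709), where 2709 = lcm(21, 387).
The solution is unique modulo lcm(21, 387) = 2709.

1618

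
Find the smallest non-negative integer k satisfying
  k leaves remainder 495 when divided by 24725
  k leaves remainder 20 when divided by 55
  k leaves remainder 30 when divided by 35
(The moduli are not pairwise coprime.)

Combine the congruences pairwise.
gcd(24725, 55) = 5 and 5 | (20 − 495), so the pair is consistent; merging gives k ≡ 198295 (mod 271975), where 271975 = lcm(24725, 55).
gcd(271975, 35) = 5 and 5 | (30 − 198295), so the pair is consistent; merging gives k ≡ 1830145 (mod 1903825), where 1903825 = lcm(271975, 35).
The solution is unique modulo lcm(24725, 55, 35) = 1903825.

1830145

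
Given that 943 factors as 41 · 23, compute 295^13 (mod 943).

Mod 41: 295 ≡ 8; 8^13 ≡ 21 (mod 41).
Mod 23: 295 ≡ 19; 19^13 ≡ 7 (mod 23).
Combine by CRT: x ≡ 21 (mod 41), x ≡ 7 (mod 23) ⇒ x ≡ 513 (mod 943).

513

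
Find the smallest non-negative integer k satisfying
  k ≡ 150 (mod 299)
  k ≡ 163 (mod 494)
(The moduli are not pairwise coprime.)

1645

gcd(299, 494) = 13 and 13 | (163 − 150), so the pair is consistent; merging gives k ≡ 1645 (mod 11362), where 11362 = lcm(299, 494).
The solution is unique modulo lcm(299, 494) = 11362.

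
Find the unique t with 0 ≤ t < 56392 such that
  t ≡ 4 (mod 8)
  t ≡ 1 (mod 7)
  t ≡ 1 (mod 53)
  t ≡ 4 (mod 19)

9276

The moduli are pairwise coprime; N = 8·7·53·19 = 56392.
N/8 = 7049; 7049 ≡ 1 (mod 8), inverse 1.
N/7 = 8056; 8056 ≡ 6 (mod 7); 6·6 ≡ 1, so inverse 6.
N/53 = 1064; 1064 ≡ 4 (mod 53); 4·40 ≡ 1, so inverse 40.
N/19 = 2968; 2968 ≡ 4 (mod 19); 4·5 ≡ 1, so inverse 5.
t ≡ 4·7049·1 + 1·8056·6 + 1·1064·40 + 4·2968·5 = 178452.
178452 mod 56392 = 9276.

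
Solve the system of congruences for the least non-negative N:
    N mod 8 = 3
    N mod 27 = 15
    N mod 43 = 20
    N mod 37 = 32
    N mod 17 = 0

3358707

The moduli are pairwise coprime; M = 8·27·43·37·17 = 5842152.
M/8 = 730269; 730269 ≡ 5 (mod 8); 5·5 ≡ 1, so inverse 5.
M/27 = 216376; 216376 ≡ 25 (mod 27); 25·13 ≡ 1, so inverse 13.
M/43 = 135864; 135864 ≡ 27 (mod 43); 27·8 ≡ 1, so inverse 8.
M/37 = 157896; 157896 ≡ 17 (mod 37); 17·24 ≡ 1, so inverse 24.
M/17 = 343656; 343656 ≡ 1 (mod 17), inverse 1.
N ≡ 3·730269·5 + 15·216376·13 + 20·135864·8 + 32·157896·24 + 0·343656·1 = 196149723.
196149723 mod 5842152 = 3358707.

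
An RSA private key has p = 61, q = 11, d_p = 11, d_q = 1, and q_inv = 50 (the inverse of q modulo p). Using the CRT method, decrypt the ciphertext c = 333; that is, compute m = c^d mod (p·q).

399

m₁ = c^(d_p) mod p: c ≡ 28 (mod 61), and 28^11 mod 61 = 33.
m₂ = c^(d_q) mod q: c ≡ 3 (mod 11), and 3^1 mod 11 = 3.
h = q_inv·(m₁ − m₂) mod p = 50·(33 − 3) mod 61 = 36.
m = m₂ + h·q = 3 + 36·11 = 399.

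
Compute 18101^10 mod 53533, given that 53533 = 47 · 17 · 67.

Mod 47: 18101 ≡ 6; 6^10 ≡ 18 (mod 47).
Mod 17: 18101 ≡ 13; 13^10 ≡ 16 (mod 17).
Mod 67: 18101 ≡ 11; 11^10 ≡ 21 (mod 67).
Combine by CRT: x ≡ 18 (mod 47), x ≡ 16 (mod 17), x ≡ 21 (mod 67) ⇒ x ≡ 14024 (mod 53533).

14024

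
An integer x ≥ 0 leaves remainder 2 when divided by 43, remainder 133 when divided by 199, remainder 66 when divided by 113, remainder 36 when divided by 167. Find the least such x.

Combine the congruences pairwise.
From x ≡ 2 (mod 43) write x = 2 + 43t. Substituting into x ≡ 133 (mod 199) gives 43t ≡ 131 (mod 199), and since 43⁻¹ ≡ 162 (mod 199), t ≡ 128. Hence x ≡ 2 + 43·128 = 5506 (mod 8557).
From x ≡ 5506 (mod 8557) write x = 5506 + 8557t. Substituting into x ≡ 66 (mod 113) gives 8557t ≡ 97 (mod 113), and since 82⁻¹ ≡ 51 (mod 113), t ≡ 88. Hence x ≡ 5506 + 8557·88 = 758522 (mod 966941).
From x ≡ 758522 (mod 966941) write x = 758522 + 966941t. Substituting into x ≡ 36 (mod 167) gives 966941t ≡ 28 (mod 167), and since 11⁻¹ ≡ 76 (mod 167), t ≡ 124. Hence x ≡ 758522 + 966941·124 = 120659206 (mod 161479147).

120659206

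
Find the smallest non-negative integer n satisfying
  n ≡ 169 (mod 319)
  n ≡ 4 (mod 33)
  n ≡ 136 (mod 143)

Combine the congruences pairwise.
gcd(319, 33) = 11 and 11 | (4 − 169), so the pair is consistent; merging gives n ≡ 169 (mod 957), where 957 = lcm(319, 33).
gcd(957, 143) = 11 and 11 | (136 − 169), so the pair is consistent; merging gives n ≡ 3997 (mod 12441), where 12441 = lcm(957, 143).
The solution is unique modulo lcm(319, 33, 143) = 12441.

3997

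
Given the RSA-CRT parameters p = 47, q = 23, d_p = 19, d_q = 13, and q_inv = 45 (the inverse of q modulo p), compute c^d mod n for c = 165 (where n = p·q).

m₁ = c^(d_p) mod p: c ≡ 24 (mod 47), and 24^19 mod 47 = 16.
m₂ = c^(d_q) mod q: c ≡ 4 (mod 23), and 4^13 mod 23 = 16.
h = q_inv·(m₁ − m₂) mod p = 45·(16 − 16) mod 47 = 0.
m = m₂ + h·q = 16 + 0·23 = 16.

16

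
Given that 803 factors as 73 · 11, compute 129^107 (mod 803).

189

Mod 73: 129 ≡ 56; by Fermat, exponent reduces to 107 mod 72 = 35; 56^35 ≡ 43 (mod 73).
Mod 11: 129 ≡ 8; by Fermat, exponent reduces to 107 mod 10 = 7; 8^7 ≡ 2 (mod 11).
Combine by CRT: x ≡ 43 (mod 73), x ≡ 2 (mod 11) ⇒ x ≡ 189 (mod 803).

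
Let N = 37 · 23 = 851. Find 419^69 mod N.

10

Mod 37: 419 ≡ 12; by Fermat, exponent reduces to 69 mod 36 = 33; 12^33 ≡ 10 (mod 37).
Mod 23: 419 ≡ 5; by Fermat, exponent reduces to 69 mod 22 = 3; 5^3 ≡ 10 (mod 23).
Combine by CRT: x ≡ 10 (mod 37), x ≡ 10 (mod 23) ⇒ x ≡ 10 (mod 851).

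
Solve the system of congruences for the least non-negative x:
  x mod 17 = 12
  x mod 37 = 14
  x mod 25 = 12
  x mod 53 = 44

The moduli are pairwise coprime; N = 17·37·25·53 = 833425.
N/17 = 49025; 49025 ≡ 14 (mod 17); 14·11 ≡ 1, so inverse 11.
N/37 = 22525; 22525 ≡ 29 (mod 37); 29·23 ≡ 1, so inverse 23.
N/25 = 33337; 33337 ≡ 12 (mod 25); 12·23 ≡ 1, so inverse 23.
N/53 = 15725; 15725 ≡ 37 (mod 53); 37·43 ≡ 1, so inverse 43.
x ≡ 12·49025·11 + 14·22525·23 + 12·33337·23 + 44·15725·43 = 52677062.
52677062 mod 833425 = 171287.

171287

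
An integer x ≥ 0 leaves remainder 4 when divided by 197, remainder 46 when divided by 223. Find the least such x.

13203

From x ≡ 4 (mod 197) write x = 4 + 197t. Substituting into x ≡ 46 (mod 223) gives 197t ≡ 42 (mod 223), and since 197⁻¹ ≡ 60 (mod 223), t ≡ 67. Hence x ≡ 4 + 197·67 = 13203 (mod 43931).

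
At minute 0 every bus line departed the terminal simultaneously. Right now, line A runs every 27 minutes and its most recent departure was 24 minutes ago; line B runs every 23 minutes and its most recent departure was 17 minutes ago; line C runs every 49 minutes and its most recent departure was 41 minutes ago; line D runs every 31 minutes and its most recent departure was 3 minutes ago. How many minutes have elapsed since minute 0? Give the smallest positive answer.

74031

The moduli are pairwise coprime; N = 27·23·49·31 = 943299.
N/27 = 34937; 34937 ≡ 26 (mod 27); 26·26 ≡ 1, so inverse 26.
N/23 = 41013; 41013 ≡ 4 (mod 23); 4·6 ≡ 1, so inverse 6.
N/49 = 19251; 19251 ≡ 43 (mod 49); 43·8 ≡ 1, so inverse 8.
N/31 = 30429; 30429 ≡ 18 (mod 31); 18·19 ≡ 1, so inverse 19.
t ≡ 24·34937·26 + 17·41013·6 + 41·19251·8 + 3·30429·19 = 34032795.
34032795 mod 943299 = 74031.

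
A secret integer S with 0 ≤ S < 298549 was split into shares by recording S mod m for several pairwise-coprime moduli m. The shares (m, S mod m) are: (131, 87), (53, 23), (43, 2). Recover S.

The moduli are pairwise coprime; N = 131·53·43 = 298549.
N/131 = 2279; 2279 ≡ 52 (mod 131); 52·63 ≡ 1, so inverse 63.
N/53 = 5633; 5633 ≡ 15 (mod 53); 15·46 ≡ 1, so inverse 46.
N/43 = 6943; 6943 ≡ 20 (mod 43); 20·28 ≡ 1, so inverse 28.
S ≡ 87·2279·63 + 23·5633·46 + 2·6943·28 = 18839721.
18839721 mod 298549 = 31134.

31134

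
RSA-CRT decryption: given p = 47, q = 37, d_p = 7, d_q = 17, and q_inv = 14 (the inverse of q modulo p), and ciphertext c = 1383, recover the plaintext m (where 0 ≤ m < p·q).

m₁ = c^(d_p) mod p: c ≡ 20 (mod 47), and 20^7 mod 47 = 26.
m₂ = c^(d_q) mod q: c ≡ 14 (mod 37), and 14^17 mod 37 = 29.
h = q_inv·(m₁ − m₂) mod p = 14·(26 − 29) mod 47 = 5.
m = m₂ + h·q = 29 + 5·37 = 214.

214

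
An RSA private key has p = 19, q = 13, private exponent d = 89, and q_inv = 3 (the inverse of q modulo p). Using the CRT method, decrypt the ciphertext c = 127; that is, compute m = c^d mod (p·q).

d_p = d mod (p−1) = 89 mod 18 = 17; d_q = d mod (q−1) = 5.
m₁ = c^(d_p) mod p: c ≡ 13 (mod 19), and 13^17 mod 19 = 3.
m₂ = c^(d_q) mod q: c ≡ 10 (mod 13), and 10^5 mod 13 = 4.
h = q_inv·(m₁ − m₂) mod p = 3·(3 − 4) mod 19 = 16.
m = m₂ + h·q = 4 + 16·13 = 212.

212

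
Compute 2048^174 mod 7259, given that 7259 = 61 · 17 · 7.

Mod 61: 2048 ≡ 35; by Fermat, exponent reduces to 174 mod 60 = 54; 35^54 ≡ 41 (mod 61).
Mod 17: 2048 ≡ 8; by Fermat, exponent reduces to 174 mod 16 = 14; 8^14 ≡ 4 (mod 17).
Mod 7: 2048 ≡ 4; since 6 | 174, by Fermat 4^174 ≡ 1 (mod 7).
Combine by CRT: x ≡ 41 (mod 61), x ≡ 4 (mod 17), x ≡ 1 (mod 7) ⇒ x ≡ 5104 (mod 7259).

5104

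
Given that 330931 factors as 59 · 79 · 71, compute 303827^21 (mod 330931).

262421

Mod 59: 303827 ≡ 36; 36^21 ≡ 48 (mod 59).
Mod 79: 303827 ≡ 72; 72^21 ≡ 62 (mod 79).
Mod 71: 303827 ≡ 18; 18^21 ≡ 5 (mod 71).
Combine by CRT: x ≡ 48 (mod 59), x ≡ 62 (mod 79), x ≡ 5 (mod 71) ⇒ x ≡ 262421 (mod 330931).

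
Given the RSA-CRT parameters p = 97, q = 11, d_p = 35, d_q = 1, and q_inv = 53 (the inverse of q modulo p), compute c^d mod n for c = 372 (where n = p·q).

m₁ = c^(d_p) mod p: c ≡ 81 (mod 97), and 81^35 mod 97 = 6.
m₂ = c^(d_q) mod q: c ≡ 9 (mod 11), and 9^1 mod 11 = 9.
h = q_inv·(m₁ − m₂) mod p = 53·(6 − 9) mod 97 = 35.
m = m₂ + h·q = 9 + 35·11 = 394.

394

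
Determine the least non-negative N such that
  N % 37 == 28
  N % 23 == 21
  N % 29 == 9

The moduli are pairwise coprime; M = 37·23·29 = 24679.
M/37 = 667; 667 ≡ 1 (mod 37), inverse 1.
M/23 = 1073; 1073 ≡ 15 (mod 23); 15·20 ≡ 1, so inverse 20.
M/29 = 851; 851 ≡ 10 (mod 29); 10·3 ≡ 1, so inverse 3.
N ≡ 28·667·1 + 21·1073·20 + 9·851·3 = 492313.
492313 mod 24679 = 23412.

23412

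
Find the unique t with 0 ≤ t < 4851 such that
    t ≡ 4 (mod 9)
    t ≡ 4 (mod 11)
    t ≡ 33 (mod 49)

From t ≡ 4 (mod 9) write t = 4 + 9s. Substituting into t ≡ 4 (mod 11) gives 9s ≡ 0 (mod 11), and since 9⁻¹ ≡ 5 (mod 11), s ≡ 0. Hence t ≡ 4 + 9·0 = 4 (mod 99).
From t ≡ 4 (mod 99) write t = 4 + 99s. Substituting into t ≡ 33 (mod 49) gives 99s ≡ 29 (mod 49), and since 1⁻¹ ≡ 1 (mod 49), s ≡ 29. Hence t ≡ 4 + 99·29 = 2875 (mod 4851).

2875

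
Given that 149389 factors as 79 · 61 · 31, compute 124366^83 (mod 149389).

Mod 79: 124366 ≡ 20; by Fermat, exponent reduces to 83 mod 78 = 5; 20^5 ≡ 26 (mod 79).
Mod 61: 124366 ≡ 48; by Fermat, exponent reduces to 83 mod 60 = 23; 48^23 ≡ 14 (mod 61).
Mod 31: 124366 ≡ 25; by Fermat, exponent reduces to 83 mod 30 = 23; 25^23 ≡ 5 (mod 31).
Combine by CRT: x ≡ 26 (mod 79), x ≡ 14 (mod 61), x ≡ 5 (mod 31) ⇒ x ≡ 114023 (mod 149389).

114023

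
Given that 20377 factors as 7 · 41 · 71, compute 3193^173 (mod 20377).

7792

Mod 7: 3193 ≡ 1; by Fermat, exponent reduces to 173 mod 6 = 5; 1^5 ≡ 1 (mod 7).
Mod 41: 3193 ≡ 36; by Fermat, exponent reduces to 173 mod 40 = 13; 36^13 ≡ 2 (mod 41).
Mod 71: 3193 ≡ 69; by Fermat, exponent reduces to 173 mod 70 = 33; 69^33 ≡ 53 (mod 71).
Combine by CRT: x ≡ 1 (mod 7), x ≡ 2 (mod 41), x ≡ 53 (mod 71) ⇒ x ≡ 7792 (mod 20377).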